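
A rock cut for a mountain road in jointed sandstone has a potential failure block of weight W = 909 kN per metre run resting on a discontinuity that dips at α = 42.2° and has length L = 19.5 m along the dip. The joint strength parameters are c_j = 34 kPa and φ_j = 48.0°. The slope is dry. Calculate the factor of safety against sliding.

FS = 2.31

Resolving the block weight along and normal to the plane and applying the Mohr–Coulomb strength on the joint:
N' = W cosα = 909·cos42.2° = 673.4 kN/m
Driving force T = W sinα = 909·sin42.2° = 610.6 kN/m
Resisting force R = c_j·L + N'·tanφ_j = 34·19.5 + 673.4·tan48.0° = 663.0 + 747.9 = 1410.9 kN/m
FS = R / T = 1410.9 / 610.6 = 2.311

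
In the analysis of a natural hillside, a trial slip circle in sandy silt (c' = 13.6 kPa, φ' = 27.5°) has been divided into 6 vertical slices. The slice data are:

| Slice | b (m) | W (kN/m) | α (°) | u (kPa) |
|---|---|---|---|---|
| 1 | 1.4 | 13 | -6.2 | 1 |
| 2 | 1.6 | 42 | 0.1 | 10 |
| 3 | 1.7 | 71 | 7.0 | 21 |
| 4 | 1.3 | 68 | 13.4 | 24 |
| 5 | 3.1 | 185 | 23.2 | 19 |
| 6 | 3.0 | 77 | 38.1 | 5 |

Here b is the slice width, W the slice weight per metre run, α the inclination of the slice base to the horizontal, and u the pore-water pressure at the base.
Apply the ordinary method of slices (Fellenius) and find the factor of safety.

Ordinary method of slices: FS = Σ[c'·Δl_i + (W_i cosα_i − u_i·Δl_i)·tanφ'] / Σ W_i sinα_i, with Δl_i = b_i / cosα_i.
Slice 1: Δl = 1.4/cos(-6.2°) = 1.408 m; N'_1 = 13·cos(-6.2°) − 1·1.408 = 11.5; c'Δl = 19.15; W sinα = -1.4
Slice 2: Δl = 1.6/cos0.1° = 1.600 m; N'_2 = 42·cos0.1° − 10·1.600 = 26.0; c'Δl = 21.76; W sinα = 0.1
Slice 3: Δl = 1.7/cos7.0° = 1.713 m; N'_3 = 71·cos7.0° − 21·1.713 = 34.5; c'Δl = 23.29; W sinα = 8.7
Slice 4: Δl = 1.3/cos13.4° = 1.336 m; N'_4 = 68·cos13.4° − 24·1.336 = 34.1; c'Δl = 18.17; W sinα = 15.8
Slice 5: Δl = 3.1/cos23.2° = 3.373 m; N'_5 = 185·cos23.2° − 19·3.373 = 106.0; c'Δl = 45.87; W sinα = 72.9
Slice 6: Δl = 3.0/cos38.1° = 3.812 m; N'_6 = 77·cos38.1° − 5·3.812 = 41.5; c'Δl = 51.85; W sinα = 47.5
Σc'Δl = 180.1 kN/m; ΣN' = 253.6 kN/m; ΣW sinα = 143.5 kN/m
Resisting = 180.1 + 253.6·tan27.5° = 180.1 + 132.0 = 312.1 kN/m
FS = 312.1 / 143.5 = 2.175

FS = 2.18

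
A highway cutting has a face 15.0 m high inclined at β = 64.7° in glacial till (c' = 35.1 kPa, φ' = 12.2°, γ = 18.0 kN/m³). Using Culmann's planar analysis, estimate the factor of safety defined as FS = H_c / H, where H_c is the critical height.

FS = 1.17

H_c = (4c'/γ) · sinβ cosφ' / [1 − cos(β − φ')]
    = (4·35.1/18.0) · sin64.7°·cos12.2° / [1 − cos52.5°]
    = 7.800 · 0.8837 / 0.3912 = 17.62 m
FS = H_c / H = 17.62 / 15.0 = 1.174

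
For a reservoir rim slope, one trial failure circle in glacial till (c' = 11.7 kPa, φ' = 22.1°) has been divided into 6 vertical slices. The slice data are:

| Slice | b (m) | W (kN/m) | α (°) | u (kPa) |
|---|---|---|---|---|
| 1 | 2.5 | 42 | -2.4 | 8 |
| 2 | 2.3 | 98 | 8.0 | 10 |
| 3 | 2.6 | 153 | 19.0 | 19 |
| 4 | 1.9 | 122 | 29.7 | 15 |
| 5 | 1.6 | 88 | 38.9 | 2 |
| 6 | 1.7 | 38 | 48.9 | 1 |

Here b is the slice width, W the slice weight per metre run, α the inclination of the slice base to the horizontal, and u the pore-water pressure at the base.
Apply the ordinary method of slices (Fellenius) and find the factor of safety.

FS = 1.50

Ordinary method of slices: FS = Σ[c'·Δl_i + (W_i cosα_i − u_i·Δl_i)·tanφ'] / Σ W_i sinα_i, with Δl_i = b_i / cosα_i.
Slice 1: Δl = 2.5/cos(-2.4°) = 2.502 m; N'_1 = 42·cos(-2.4°) − 8·2.502 = 21.9; c'Δl = 29.28; W sinα = -1.8
Slice 2: Δl = 2.3/cos8.0° = 2.323 m; N'_2 = 98·cos8.0° − 10·2.323 = 73.8; c'Δl = 27.17; W sinα = 13.6
Slice 3: Δl = 2.6/cos19.0° = 2.750 m; N'_3 = 153·cos19.0° − 19·2.750 = 92.4; c'Δl = 32.17; W sinα = 49.8
Slice 4: Δl = 1.9/cos29.7° = 2.187 m; N'_4 = 122·cos29.7° − 15·2.187 = 73.2; c'Δl = 25.59; W sinα = 60.4
Slice 5: Δl = 1.6/cos38.9° = 2.056 m; N'_5 = 88·cos38.9° − 2·2.056 = 64.4; c'Δl = 24.05; W sinα = 55.3
Slice 6: Δl = 1.7/cos48.9° = 2.586 m; N'_6 = 38·cos48.9° − 1·2.586 = 22.4; c'Δl = 30.26; W sinα = 28.6
Σc'Δl = 168.5 kN/m; ΣN' = 348.1 kN/m; ΣW sinα = 206.0 kN/m
Resisting = 168.5 + 348.1·tan22.1° = 168.5 + 141.4 = 309.9 kN/m
FS = 309.9 / 206.0 = 1.504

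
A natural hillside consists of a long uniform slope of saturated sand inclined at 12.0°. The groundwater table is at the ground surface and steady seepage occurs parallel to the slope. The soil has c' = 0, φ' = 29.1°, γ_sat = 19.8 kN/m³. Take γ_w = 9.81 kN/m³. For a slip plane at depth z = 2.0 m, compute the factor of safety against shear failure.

With seepage parallel to the slope and the water table at the surface, the effective normal stress on the slip plane uses the buoyant unit weight γ' = γ_sat − γ_w while the driving shear stress uses γ_sat:
FS = [c' + γ' z cos²β tanφ'] / [γ_sat z sinβ cosβ]
(For c' = 0 this reduces to FS = (γ'/γ_sat)·tanφ'/tanβ.)
γ' = 19.8 − 9.81 = 9.99 kN/m³
Numerator = 0.0 + 9.99·2.0·cos²12.0°·tan29.1° = 0.0 + 9.99·2.0·0.9568·0.5566 = 10.640 kPa
Denominator = 19.8·2.0·sin12.0°·cos12.0° = 19.8·2.0·0.2079·0.9781 = 8.053 kPa
FS = 10.640 / 8.053 = 1.321

FS = 1.32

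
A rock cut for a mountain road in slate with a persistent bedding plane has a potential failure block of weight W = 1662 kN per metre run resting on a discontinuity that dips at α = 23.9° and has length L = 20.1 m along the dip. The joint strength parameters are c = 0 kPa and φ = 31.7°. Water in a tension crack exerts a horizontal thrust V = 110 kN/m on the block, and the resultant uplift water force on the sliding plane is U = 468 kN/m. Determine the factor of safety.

Resolving the block weight along and normal to the plane and applying the Mohr–Coulomb strength on the joint:
N' = W cosα − U − V sinα = 1662·cos23.9° − 468 − 110·sin23.9° = 1006.9 kN/m
Driving force T = W sinα + V cosα = 1662·sin23.9° + 110·cos23.9° = 773.9 kN/m
Resisting force R = c·L + N'·tanφ = 0·20.1 + 1006.9·tan31.7° = 0.0 + 621.9 = 621.9 kN/m
FS = R / T = 621.9 / 773.9 = 0.804

FS = 0.80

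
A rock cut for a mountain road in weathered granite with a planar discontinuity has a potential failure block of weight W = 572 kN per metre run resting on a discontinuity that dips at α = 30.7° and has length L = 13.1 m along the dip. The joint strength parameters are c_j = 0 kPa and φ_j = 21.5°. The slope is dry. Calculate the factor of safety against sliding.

Resolving the block weight along and normal to the plane and applying the Mohr–Coulomb strength on the joint:
N' = W cosα = 572·cos30.7° = 491.8 kN/m
Driving force T = W sinα = 572·sin30.7° = 292.0 kN/m
Resisting force R = c_j·L + N'·tanφ_j = 0·13.1 + 491.8·tan21.5° = 0.0 + 193.7 = 193.7 kN/m
FS = R / T = 193.7 / 292.0 = 0.663

FS = 0.66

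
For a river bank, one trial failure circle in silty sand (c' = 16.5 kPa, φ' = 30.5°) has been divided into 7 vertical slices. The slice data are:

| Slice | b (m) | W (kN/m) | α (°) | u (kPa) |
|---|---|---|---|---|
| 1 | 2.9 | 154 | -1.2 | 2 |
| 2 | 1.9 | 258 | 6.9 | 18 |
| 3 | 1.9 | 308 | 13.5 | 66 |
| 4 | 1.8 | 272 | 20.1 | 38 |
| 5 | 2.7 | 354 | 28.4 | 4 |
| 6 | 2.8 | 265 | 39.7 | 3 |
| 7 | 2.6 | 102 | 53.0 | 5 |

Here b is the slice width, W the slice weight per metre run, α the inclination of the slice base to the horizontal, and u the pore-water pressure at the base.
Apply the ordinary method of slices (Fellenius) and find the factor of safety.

FS = 1.74

Ordinary method of slices: FS = Σ[c'·Δl_i + (W_i cosα_i − u_i·Δl_i)·tanφ'] / Σ W_i sinα_i, with Δl_i = b_i / cosα_i.
Slice 1: Δl = 2.9/cos(-1.2°) = 2.901 m; N'_1 = 154·cos(-1.2°) − 2·2.901 = 148.2; c'Δl = 47.86; W sinα = -3.2
Slice 2: Δl = 1.9/cos6.9° = 1.914 m; N'_2 = 258·cos6.9° − 18·1.914 = 221.7; c'Δl = 31.58; W sinα = 31.0
Slice 3: Δl = 1.9/cos13.5° = 1.954 m; N'_3 = 308·cos13.5° − 66·1.954 = 170.5; c'Δl = 32.24; W sinα = 71.9
Slice 4: Δl = 1.8/cos20.1° = 1.917 m; N'_4 = 272·cos20.1° − 38·1.917 = 182.6; c'Δl = 31.63; W sinα = 93.5
Slice 5: Δl = 2.7/cos28.4° = 3.069 m; N'_5 = 354·cos28.4° − 4·3.069 = 299.1; c'Δl = 50.65; W sinα = 168.4
Slice 6: Δl = 2.8/cos39.7° = 3.639 m; N'_6 = 265·cos39.7° − 3·3.639 = 193.0; c'Δl = 60.05; W sinα = 169.3
Slice 7: Δl = 2.6/cos53.0° = 4.320 m; N'_7 = 102·cos53.0° − 5·4.320 = 39.8; c'Δl = 71.28; W sinα = 81.5
Σc'Δl = 325.3 kN/m; ΣN' = 1254.8 kN/m; ΣW sinα = 612.3 kN/m
Resisting = 325.3 + 1254.8·tan30.5° = 325.3 + 739.2 = 1064.4 kN/m
FS = 1064.4 / 612.3 = 1.739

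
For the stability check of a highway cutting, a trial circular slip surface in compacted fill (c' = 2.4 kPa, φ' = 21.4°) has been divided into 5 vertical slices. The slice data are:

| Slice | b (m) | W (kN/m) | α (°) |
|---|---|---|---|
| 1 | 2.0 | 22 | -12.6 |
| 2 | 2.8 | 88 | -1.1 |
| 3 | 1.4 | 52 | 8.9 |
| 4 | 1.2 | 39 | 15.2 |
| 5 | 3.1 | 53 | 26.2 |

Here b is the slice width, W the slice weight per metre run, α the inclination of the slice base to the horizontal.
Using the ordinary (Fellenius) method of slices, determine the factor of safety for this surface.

Ordinary method of slices: FS = Σ[c'·Δl_i + (W_i cosα_i)·tanφ'] / Σ W_i sinα_i, with Δl_i = b_i / cosα_i.
Slice 1: Δl = 2.0/cos(-12.6°) = 2.049 m; N'_1 = 22·cos(-12.6°) = 21.5; c'Δl = 4.92; W sinα = -4.8
Slice 2: Δl = 2.8/cos(-1.1°) = 2.801 m; N'_2 = 88·cos(-1.1°) = 88.0; c'Δl = 6.72; W sinα = -1.7
Slice 3: Δl = 1.4/cos8.9° = 1.417 m; N'_3 = 52·cos8.9° = 51.4; c'Δl = 3.40; W sinα = 8.0
Slice 4: Δl = 1.2/cos15.2° = 1.244 m; N'_4 = 39·cos15.2° = 37.6; c'Δl = 2.98; W sinα = 10.2
Slice 5: Δl = 3.1/cos26.2° = 3.455 m; N'_5 = 53·cos26.2° = 47.6; c'Δl = 8.29; W sinα = 23.4
Σc'Δl = 26.3 kN/m; ΣN' = 246.0 kN/m; ΣW sinα = 35.2 kN/m
Resisting = 26.3 + 246.0·tan21.4° = 26.3 + 96.4 = 122.7 kN/m
FS = 122.7 / 35.2 = 3.488

FS = 3.49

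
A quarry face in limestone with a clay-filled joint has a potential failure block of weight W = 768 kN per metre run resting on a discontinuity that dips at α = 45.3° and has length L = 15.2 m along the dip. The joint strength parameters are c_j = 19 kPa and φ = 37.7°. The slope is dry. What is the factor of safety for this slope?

Resolving the block weight along and normal to the plane and applying the Mohr–Coulomb strength on the joint:
N' = W cosα = 768·cos45.3° = 540.2 kN/m
Driving force T = W sinα = 768·sin45.3° = 545.9 kN/m
Resisting force R = c_j·L + N'·tanφ = 19·15.2 + 540.2·tan37.7° = 288.8 + 417.5 = 706.3 kN/m
FS = R / T = 706.3 / 545.9 = 1.294

FS = 1.29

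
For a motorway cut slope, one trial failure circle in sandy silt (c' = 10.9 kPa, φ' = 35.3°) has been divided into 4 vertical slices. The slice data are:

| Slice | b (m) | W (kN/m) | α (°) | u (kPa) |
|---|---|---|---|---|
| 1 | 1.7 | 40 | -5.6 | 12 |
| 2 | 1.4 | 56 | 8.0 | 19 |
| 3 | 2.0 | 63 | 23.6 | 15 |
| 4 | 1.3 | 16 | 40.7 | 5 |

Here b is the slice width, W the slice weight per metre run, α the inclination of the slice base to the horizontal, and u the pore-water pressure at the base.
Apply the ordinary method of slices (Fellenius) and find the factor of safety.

Ordinary method of slices: FS = Σ[c'·Δl_i + (W_i cosα_i − u_i·Δl_i)·tanφ'] / Σ W_i sinα_i, with Δl_i = b_i / cosα_i.
Slice 1: Δl = 1.7/cos(-5.6°) = 1.708 m; N'_1 = 40·cos(-5.6°) − 12·1.708 = 19.3; c'Δl = 18.62; W sinα = -3.9
Slice 2: Δl = 1.4/cos8.0° = 1.414 m; N'_2 = 56·cos8.0° − 19·1.414 = 28.6; c'Δl = 15.41; W sinα = 7.8
Slice 3: Δl = 2.0/cos23.6° = 2.183 m; N'_3 = 63·cos23.6° − 15·2.183 = 25.0; c'Δl = 23.79; W sinα = 25.2
Slice 4: Δl = 1.3/cos40.7° = 1.715 m; N'_4 = 16·cos40.7° − 5·1.715 = 3.6; c'Δl = 18.69; W sinα = 10.4
Σc'Δl = 76.5 kN/m; ΣN' = 76.5 kN/m; ΣW sinα = 39.5 kN/m
Resisting = 76.5 + 76.5·tan35.3° = 76.5 + 54.1 = 130.6 kN/m
FS = 130.6 / 39.5 = 3.304

FS = 3.30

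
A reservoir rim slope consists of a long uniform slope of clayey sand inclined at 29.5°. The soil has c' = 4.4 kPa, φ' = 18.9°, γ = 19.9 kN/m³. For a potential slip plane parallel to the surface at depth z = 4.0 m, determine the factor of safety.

FS = 0.73

For an infinite slope with a slip plane parallel to the surface (no pore pressure): FS = [c' + γz cos²β tanφ'] / [γz sinβ cosβ].
γz = 19.9·4.0 = 79.60 kN/m²
Numerator = 4.4 + 79.60·cos²29.5°·tan18.9° = 4.4 + 79.60·0.7575·0.3424 = 25.045 kPa
Denominator = 79.60·sin29.5°·cos29.5° = 79.60·0.4924·0.8704 = 34.115 kPa
FS = 25.045 / 34.115 = 0.734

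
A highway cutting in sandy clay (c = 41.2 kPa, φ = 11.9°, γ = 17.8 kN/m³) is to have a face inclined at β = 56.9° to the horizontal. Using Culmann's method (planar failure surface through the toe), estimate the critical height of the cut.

Culmann's analysis gives the critical failure plane at α_cr = (β + φ)/2 = (56.9 + 11.9)/2 = 34.4°, and the critical height
H_c = (4c/γ) · sinβ cosφ / [1 − cos(β − φ)]
    = (4·41.2/17.8) · sin56.9°·cos11.9° / [1 − cos(45.0°)]
    = 9.258 · 0.8377·0.9785 / [1 − 0.7071]
    = 9.258 · 0.8197 / 0.2929
    = 25.91 m

H_c = 25.91 m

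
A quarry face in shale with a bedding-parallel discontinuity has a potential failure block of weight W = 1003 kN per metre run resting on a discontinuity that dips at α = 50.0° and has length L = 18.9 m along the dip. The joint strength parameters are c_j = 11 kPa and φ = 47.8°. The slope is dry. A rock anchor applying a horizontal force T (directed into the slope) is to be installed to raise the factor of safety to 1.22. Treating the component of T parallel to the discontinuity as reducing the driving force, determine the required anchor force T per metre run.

Resolving forces along and normal to the sliding plane, with the horizontal anchor force T adding T·sinα to the effective normal force and T·cosα acting up the plane against the driving force:
FS = [c_jL + (W cosα + T sinα) tanφ] / [W sinα − T cosα]
Without the anchor: N' = 644.7 kN/m, driving T_d = 768.3 kN/m, resisting R = 11·18.9 + 644.7·tan47.8° = 918.9 kN/m, FS = 1.20.
Setting FS = 1.22 and solving for T:
1.22·(768.3 − T cos50.0°) = 918.9 + T sin50.0°·tan47.8°
T·(sin50.0°·tan47.8° + 1.22·cos50.0°) = 1.22·768.3 − 918.9
T·(0.7660·1.1028 + 1.22·0.6428) = 937.4 − 918.9 = 18.5
T·1.6290 = 18.5
T = 11.3 kN/m

T = 11 kN/m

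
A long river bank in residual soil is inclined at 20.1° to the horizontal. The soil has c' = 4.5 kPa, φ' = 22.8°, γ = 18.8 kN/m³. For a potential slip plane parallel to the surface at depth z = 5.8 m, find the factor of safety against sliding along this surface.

FS = 1.28

For an infinite slope with a slip plane parallel to the surface (no pore pressure): FS = [c' + γz cos²β tanφ'] / [γz sinβ cosβ].
γz = 18.8·5.8 = 109.04 kN/m²
Numerator = 4.5 + 109.04·cos²20.1°·tan22.8° = 4.5 + 109.04·0.8819·0.4204 = 44.923 kPa
Denominator = 109.04·sin20.1°·cos20.1° = 109.04·0.3437·0.9391 = 35.190 kPa
FS = 44.923 / 35.190 = 1.277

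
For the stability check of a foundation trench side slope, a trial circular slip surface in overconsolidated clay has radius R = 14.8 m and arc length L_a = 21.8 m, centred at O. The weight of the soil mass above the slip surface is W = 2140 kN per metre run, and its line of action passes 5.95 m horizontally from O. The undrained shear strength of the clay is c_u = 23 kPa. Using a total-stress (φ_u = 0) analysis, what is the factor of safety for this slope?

Taking moments about the centre O, the resisting moment is provided by the undrained shear strength acting along the arc:
M_R = c_u·L_a·R = 23·21.80·14.8 = 7420.7 kN·m/m
M_D = W·d = 2140·5.95 = 12733.0 kN·m/m
FS = M_R / M_D = 7420.7 / 12733.0 = 0.583

FS = 0.58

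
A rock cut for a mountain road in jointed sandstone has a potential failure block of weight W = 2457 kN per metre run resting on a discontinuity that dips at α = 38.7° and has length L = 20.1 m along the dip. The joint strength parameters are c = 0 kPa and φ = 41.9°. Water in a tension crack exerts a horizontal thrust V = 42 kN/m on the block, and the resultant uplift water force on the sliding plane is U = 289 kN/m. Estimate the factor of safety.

Resolving the block weight along and normal to the plane and applying the Mohr–Coulomb strength on the joint:
N' = W cosα − U − V sinα = 2457·cos38.7° − 289 − 42·sin38.7° = 1602.3 kN/m
Driving force T = W sinα + V cosα = 2457·sin38.7° + 42·cos38.7° = 1569.0 kN/m
Resisting force R = c·L + N'·tanφ = 0·20.1 + 1602.3·tan41.9° = 0.0 + 1437.6 = 1437.6 kN/m
FS = R / T = 1437.6 / 1569.0 = 0.916

FS = 0.92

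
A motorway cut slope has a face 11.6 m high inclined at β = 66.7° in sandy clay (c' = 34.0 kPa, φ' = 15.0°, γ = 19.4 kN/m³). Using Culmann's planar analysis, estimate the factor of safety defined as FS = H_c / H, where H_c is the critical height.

H_c = (4c'/γ) · sinβ cosφ' / [1 − cos(β − φ')]
    = (4·34.0/19.4) · sin66.7°·cos15.0° / [1 − cos51.7°]
    = 7.010 · 0.8872 / 0.3802 = 16.36 m
FS = H_c / H = 16.36 / 11.6 = 1.410

FS = 1.41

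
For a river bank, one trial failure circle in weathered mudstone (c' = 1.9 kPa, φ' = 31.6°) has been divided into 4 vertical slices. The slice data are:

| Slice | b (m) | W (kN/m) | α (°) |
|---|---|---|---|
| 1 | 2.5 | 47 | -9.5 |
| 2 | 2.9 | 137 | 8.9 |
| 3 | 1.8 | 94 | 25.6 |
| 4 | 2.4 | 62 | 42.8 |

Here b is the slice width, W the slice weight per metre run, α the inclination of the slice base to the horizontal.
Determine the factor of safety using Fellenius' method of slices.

Ordinary method of slices: FS = Σ[c'·Δl_i + (W_i cosα_i)·tanφ'] / Σ W_i sinα_i, with Δl_i = b_i / cosα_i.
Slice 1: Δl = 2.5/cos(-9.5°) = 2.535 m; N'_1 = 47·cos(-9.5°) = 46.4; c'Δl = 4.82; W sinα = -7.8
Slice 2: Δl = 2.9/cos8.9° = 2.935 m; N'_2 = 137·cos8.9° = 135.4; c'Δl = 5.58; W sinα = 21.2
Slice 3: Δl = 1.8/cos25.6° = 1.996 m; N'_3 = 94·cos25.6° = 84.8; c'Δl = 3.79; W sinα = 40.6
Slice 4: Δl = 2.4/cos42.8° = 3.271 m; N'_4 = 62·cos42.8° = 45.5; c'Δl = 6.21; W sinα = 42.1
Σc'Δl = 20.4 kN/m; ΣN' = 312.0 kN/m; ΣW sinα = 96.2 kN/m
Resisting = 20.4 + 312.0·tan31.6° = 20.4 + 191.9 = 212.3 kN/m
FS = 212.3 / 96.2 = 2.208

FS = 2.21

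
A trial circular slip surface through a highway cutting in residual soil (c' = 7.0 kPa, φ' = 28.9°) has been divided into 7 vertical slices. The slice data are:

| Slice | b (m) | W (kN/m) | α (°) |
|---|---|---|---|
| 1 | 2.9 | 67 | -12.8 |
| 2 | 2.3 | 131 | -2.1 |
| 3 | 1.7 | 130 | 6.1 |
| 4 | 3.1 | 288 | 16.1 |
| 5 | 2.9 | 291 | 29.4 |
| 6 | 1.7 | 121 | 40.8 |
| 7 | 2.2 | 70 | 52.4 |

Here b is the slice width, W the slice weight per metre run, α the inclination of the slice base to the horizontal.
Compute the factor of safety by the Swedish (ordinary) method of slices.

Ordinary method of slices: FS = Σ[c'·Δl_i + (W_i cosα_i)·tanφ'] / Σ W_i sinα_i, with Δl_i = b_i / cosα_i.
Slice 1: Δl = 2.9/cos(-12.8°) = 2.974 m; N'_1 = 67·cos(-12.8°) = 65.3; c'Δl = 20.82; W sinα = -14.8
Slice 2: Δl = 2.3/cos(-2.1°) = 2.302 m; N'_2 = 131·cos(-2.1°) = 130.9; c'Δl = 16.11; W sinα = -4.8
Slice 3: Δl = 1.7/cos6.1° = 1.710 m; N'_3 = 130·cos6.1° = 129.3; c'Δl = 11.97; W sinα = 13.8
Slice 4: Δl = 3.1/cos16.1° = 3.227 m; N'_4 = 288·cos16.1° = 276.7; c'Δl = 22.59; W sinα = 79.9
Slice 5: Δl = 2.9/cos29.4° = 3.329 m; N'_5 = 291·cos29.4° = 253.5; c'Δl = 23.30; W sinα = 142.9
Slice 6: Δl = 1.7/cos40.8° = 2.246 m; N'_6 = 121·cos40.8° = 91.6; c'Δl = 15.72; W sinα = 79.1
Slice 7: Δl = 2.2/cos52.4° = 3.606 m; N'_7 = 70·cos52.4° = 42.7; c'Δl = 25.24; W sinα = 55.5
Σc'Δl = 135.7 kN/m; ΣN' = 990.0 kN/m; ΣW sinα = 351.4 kN/m
Resisting = 135.7 + 990.0·tan28.9° = 135.7 + 546.5 = 682.3 kN/m
FS = 682.3 / 351.4 = 1.942

FS = 1.94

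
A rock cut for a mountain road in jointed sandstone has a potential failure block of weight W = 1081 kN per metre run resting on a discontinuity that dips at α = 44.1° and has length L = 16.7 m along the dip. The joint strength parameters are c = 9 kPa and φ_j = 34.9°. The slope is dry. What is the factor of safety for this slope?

Resolving the block weight along and normal to the plane and applying the Mohr–Coulomb strength on the joint:
N' = W cosα = 1081·cos44.1° = 776.3 kN/m
Driving force T = W sinα = 1081·sin44.1° = 752.3 kN/m
Resisting force R = c·L + N'·tanφ_j = 9·16.7 + 776.3·tan34.9° = 150.3 + 541.6 = 691.9 kN/m
FS = R / T = 691.9 / 752.3 = 0.920

FS = 0.92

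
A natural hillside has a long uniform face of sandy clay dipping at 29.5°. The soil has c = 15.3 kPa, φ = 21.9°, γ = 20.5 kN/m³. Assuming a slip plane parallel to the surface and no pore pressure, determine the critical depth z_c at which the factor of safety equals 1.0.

Setting FS = 1.00 in FS = [c + γz cos²β tanφ] / [γz sinβ cosβ] and solving for z:
z = c / [γ cosβ (FS·sinβ − cosβ·tanφ)]
  = 15.3 / [20.5·cos29.5°·(1.00·sin29.5° − cos29.5°·tan21.9°)]
  = 15.3 / [20.5·0.8704·(1.00·0.4924 − 0.8704·0.4020)]
  = 15.3 / 2.5433 = 6.016 m

z_c = 6.02 m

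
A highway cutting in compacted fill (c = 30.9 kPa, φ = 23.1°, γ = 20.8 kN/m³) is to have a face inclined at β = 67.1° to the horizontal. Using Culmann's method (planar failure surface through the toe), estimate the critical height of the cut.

H_c = 17.94 m

Culmann's analysis gives the critical failure plane at α_cr = (β + φ)/2 = (67.1 + 23.1)/2 = 45.1°, and the critical height
H_c = (4c/γ) · sinβ cosφ / [1 − cos(β − φ)]
    = (4·30.9/20.8) · sin67.1°·cos23.1° / [1 − cos(44.0°)]
    = 5.942 · 0.9212·0.9198 / [1 − 0.7193]
    = 5.942 · 0.8473 / 0.2807
    = 17.94 m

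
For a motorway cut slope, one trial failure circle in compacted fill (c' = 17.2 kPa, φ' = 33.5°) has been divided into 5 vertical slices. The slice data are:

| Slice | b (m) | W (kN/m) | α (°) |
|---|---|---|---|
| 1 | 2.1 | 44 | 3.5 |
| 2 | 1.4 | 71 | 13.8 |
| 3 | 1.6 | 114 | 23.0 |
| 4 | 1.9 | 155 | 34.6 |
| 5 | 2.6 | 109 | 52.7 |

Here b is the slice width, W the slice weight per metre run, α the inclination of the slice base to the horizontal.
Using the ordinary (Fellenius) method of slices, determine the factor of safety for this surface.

FS = 2.00

Ordinary method of slices: FS = Σ[c'·Δl_i + (W_i cosα_i)·tanφ'] / Σ W_i sinα_i, with Δl_i = b_i / cosα_i.
Slice 1: Δl = 2.1/cos3.5° = 2.104 m; N'_1 = 44·cos3.5° = 43.9; c'Δl = 36.19; W sinα = 2.7
Slice 2: Δl = 1.4/cos13.8° = 1.442 m; N'_2 = 71·cos13.8° = 69.0; c'Δl = 24.80; W sinα = 16.9
Slice 3: Δl = 1.6/cos23.0° = 1.738 m; N'_3 = 114·cos23.0° = 104.9; c'Δl = 29.90; W sinα = 44.5
Slice 4: Δl = 1.9/cos34.6° = 2.308 m; N'_4 = 155·cos34.6° = 127.6; c'Δl = 39.70; W sinα = 88.0
Slice 5: Δl = 2.6/cos52.7° = 4.291 m; N'_5 = 109·cos52.7° = 66.1; c'Δl = 73.80; W sinα = 86.7
Σc'Δl = 204.4 kN/m; ΣN' = 411.4 kN/m; ΣW sinα = 238.9 kN/m
Resisting = 204.4 + 411.4·tan33.5° = 204.4 + 272.3 = 476.7 kN/m
FS = 476.7 / 238.9 = 1.996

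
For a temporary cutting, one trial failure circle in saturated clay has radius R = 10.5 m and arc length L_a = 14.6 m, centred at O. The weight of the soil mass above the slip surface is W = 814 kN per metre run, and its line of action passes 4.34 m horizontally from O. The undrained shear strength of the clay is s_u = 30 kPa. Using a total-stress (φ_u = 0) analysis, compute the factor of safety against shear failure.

FS = 1.30

Taking moments about the centre O, the resisting moment is provided by the undrained shear strength acting along the arc:
M_R = s_u·L_a·R = 30·14.60·10.5 = 4599.0 kN·m/m
M_D = W·d = 814·4.34 = 3532.8 kN·m/m
FS = M_R / M_D = 4599.0 / 3532.8 = 1.302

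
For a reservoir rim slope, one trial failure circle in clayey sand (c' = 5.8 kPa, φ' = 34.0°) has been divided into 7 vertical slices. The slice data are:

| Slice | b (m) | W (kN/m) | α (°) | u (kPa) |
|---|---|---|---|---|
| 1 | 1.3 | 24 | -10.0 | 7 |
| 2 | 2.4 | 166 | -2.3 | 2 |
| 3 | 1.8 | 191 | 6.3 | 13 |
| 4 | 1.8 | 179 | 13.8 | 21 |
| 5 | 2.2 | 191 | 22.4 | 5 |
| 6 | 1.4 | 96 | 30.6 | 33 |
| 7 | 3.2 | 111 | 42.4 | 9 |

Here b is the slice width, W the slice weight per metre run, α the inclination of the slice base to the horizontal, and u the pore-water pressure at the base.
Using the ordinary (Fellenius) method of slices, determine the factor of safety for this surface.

Ordinary method of slices: FS = Σ[c'·Δl_i + (W_i cosα_i − u_i·Δl_i)·tanφ'] / Σ W_i sinα_i, with Δl_i = b_i / cosα_i.
Slice 1: Δl = 1.3/cos(-10.0°) = 1.320 m; N'_1 = 24·cos(-10.0°) − 7·1.320 = 14.4; c'Δl = 7.66; W sinα = -4.2
Slice 2: Δl = 2.4/cos(-2.3°) = 2.402 m; N'_2 = 166·cos(-2.3°) − 2·2.402 = 161.1; c'Δl = 13.93; W sinα = -6.7
Slice 3: Δl = 1.8/cos6.3° = 1.811 m; N'_3 = 191·cos6.3° − 13·1.811 = 166.3; c'Δl = 10.50; W sinα = 21.0
Slice 4: Δl = 1.8/cos13.8° = 1.854 m; N'_4 = 179·cos13.8° − 21·1.854 = 134.9; c'Δl = 10.75; W sinα = 42.7
Slice 5: Δl = 2.2/cos22.4° = 2.380 m; N'_5 = 191·cos22.4° − 5·2.380 = 164.7; c'Δl = 13.80; W sinα = 72.8
Slice 6: Δl = 1.4/cos30.6° = 1.627 m; N'_6 = 96·cos30.6° − 33·1.627 = 29.0; c'Δl = 9.43; W sinα = 48.9
Slice 7: Δl = 3.2/cos42.4° = 4.333 m; N'_7 = 111·cos42.4° − 9·4.333 = 43.0; c'Δl = 25.13; W sinα = 74.8
Σc'Δl = 91.2 kN/m; ΣN' = 713.3 kN/m; ΣW sinα = 249.3 kN/m
Resisting = 91.2 + 713.3·tan34.0° = 91.2 + 481.1 = 572.3 kN/m
FS = 572.3 / 249.3 = 2.295

FS = 2.30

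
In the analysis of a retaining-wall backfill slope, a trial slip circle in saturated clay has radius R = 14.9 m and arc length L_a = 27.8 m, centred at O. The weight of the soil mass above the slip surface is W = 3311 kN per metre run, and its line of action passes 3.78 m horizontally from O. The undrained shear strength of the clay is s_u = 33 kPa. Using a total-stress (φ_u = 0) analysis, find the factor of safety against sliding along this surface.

Taking moments about the centre O, the resisting moment is provided by the undrained shear strength acting along the arc:
M_R = s_u·L_a·R = 33·27.80·14.9 = 13669.3 kN·m/m
M_D = W·d = 3311·3.78 = 12515.6 kN·m/m
FS = M_R / M_D = 13669.3 / 12515.6 = 1.092

FS = 1.09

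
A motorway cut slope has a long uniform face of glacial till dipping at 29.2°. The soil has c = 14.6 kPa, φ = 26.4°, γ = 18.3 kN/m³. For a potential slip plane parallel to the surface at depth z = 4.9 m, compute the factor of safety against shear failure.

For an infinite slope with a slip plane parallel to the surface (no pore pressure): FS = [c + γz cos²β tanφ] / [γz sinβ cosβ].
γz = 18.3·4.9 = 89.67 kN/m²
Numerator = 14.6 + 89.67·cos²29.2°·tan26.4° = 14.6 + 89.67·0.7620·0.4964 = 48.518 kPa
Denominator = 89.67·sin29.2°·cos29.2° = 89.67·0.4879·0.8729 = 38.187 kPa
FS = 48.518 / 38.187 = 1.271

FS = 1.27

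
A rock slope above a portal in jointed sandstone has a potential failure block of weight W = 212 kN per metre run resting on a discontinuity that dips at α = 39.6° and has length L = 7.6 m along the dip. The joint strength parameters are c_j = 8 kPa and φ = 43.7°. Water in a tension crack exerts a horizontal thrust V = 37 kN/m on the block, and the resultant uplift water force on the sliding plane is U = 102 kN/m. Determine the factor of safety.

FS = 0.59

Resolving the block weight along and normal to the plane and applying the Mohr–Coulomb strength on the joint:
N' = W cosα − U − V sinα = 212·cos39.6° − 102 − 37·sin39.6° = 37.8 kN/m
Driving force T = W sinα + V cosα = 212·sin39.6° + 37·cos39.6° = 163.6 kN/m
Resisting force R = c_j·L + N'·tanφ = 8·7.6 + 37.8·tan43.7° = 60.8 + 36.1 = 96.9 kN/m
FS = R / T = 96.9 / 163.6 = 0.592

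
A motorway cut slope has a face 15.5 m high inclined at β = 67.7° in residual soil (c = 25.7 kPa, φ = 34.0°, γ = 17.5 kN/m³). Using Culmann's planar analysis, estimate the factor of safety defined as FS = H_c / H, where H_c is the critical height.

H_c = (4c/γ) · sinβ cosφ / [1 − cos(β − φ)]
    = (4·25.7/17.5) · sin67.7°·cos34.0° / [1 − cos33.7°]
    = 5.874 · 0.7670 / 0.1680 = 26.81 m
FS = H_c / H = 26.81 / 15.5 = 1.730

FS = 1.73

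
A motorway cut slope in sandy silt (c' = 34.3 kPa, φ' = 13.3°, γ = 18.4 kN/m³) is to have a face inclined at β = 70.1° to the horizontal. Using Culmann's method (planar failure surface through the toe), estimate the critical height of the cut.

Culmann's analysis gives the critical failure plane at α_cr = (β + φ')/2 = (70.1 + 13.3)/2 = 41.7°, and the critical height
H_c = (4c'/γ) · sinβ cosφ' / [1 − cos(β − φ')]
    = (4·34.3/18.4) · sin70.1°·cos13.3° / [1 − cos(56.8°)]
    = 7.457 · 0.9403·0.9732 / [1 − 0.5476]
    = 7.457 · 0.9151 / 0.4524
    = 15.08 m

H_c = 15.08 m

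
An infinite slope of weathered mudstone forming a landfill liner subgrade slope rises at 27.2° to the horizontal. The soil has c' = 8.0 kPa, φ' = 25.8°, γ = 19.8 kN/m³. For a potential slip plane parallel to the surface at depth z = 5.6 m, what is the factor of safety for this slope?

For an infinite slope with a slip plane parallel to the surface (no pore pressure): FS = [c' + γz cos²β tanφ'] / [γz sinβ cosβ].
γz = 19.8·5.6 = 110.88 kN/m²
Numerator = 8.0 + 110.88·cos²27.2°·tan25.8° = 8.0 + 110.88·0.7911·0.4834 = 50.402 kPa
Denominator = 110.88·sin27.2°·cos27.2° = 110.88·0.4571·0.8894 = 45.078 kPa
FS = 50.402 / 45.078 = 1.118

FS = 1.12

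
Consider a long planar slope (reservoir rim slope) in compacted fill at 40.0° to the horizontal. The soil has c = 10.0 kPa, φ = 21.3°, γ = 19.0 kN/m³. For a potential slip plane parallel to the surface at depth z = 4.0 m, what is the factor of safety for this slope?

For an infinite slope with a slip plane parallel to the surface (no pore pressure): FS = [c + γz cos²β tanφ] / [γz sinβ cosβ].
γz = 19.0·4.0 = 76.00 kN/m²
Numerator = 10.0 + 76.00·cos²40.0°·tan21.3° = 10.0 + 76.00·0.5868·0.3899 = 27.388 kPa
Denominator = 76.00·sin40.0°·cos40.0° = 76.00·0.6428·0.7660 = 37.423 kPa
FS = 27.388 / 37.423 = 0.732

FS = 0.73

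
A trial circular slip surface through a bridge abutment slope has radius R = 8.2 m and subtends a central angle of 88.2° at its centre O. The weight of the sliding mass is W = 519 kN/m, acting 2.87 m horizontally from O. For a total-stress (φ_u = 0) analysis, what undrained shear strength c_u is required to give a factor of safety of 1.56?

FS = c_u·L_a·R / (W·d), so c_u = FS·W·d / (L_a·R).
Arc length L_a = R·θ = 8.2·(88.2°·π/180) = 8.2·1.5394 = 12.62 m
c_u = 1.56·519·2.87 / (12.62·8.2) = 2323.7 / 103.51 = 22.45 kPa

c_u = 22.4 kPa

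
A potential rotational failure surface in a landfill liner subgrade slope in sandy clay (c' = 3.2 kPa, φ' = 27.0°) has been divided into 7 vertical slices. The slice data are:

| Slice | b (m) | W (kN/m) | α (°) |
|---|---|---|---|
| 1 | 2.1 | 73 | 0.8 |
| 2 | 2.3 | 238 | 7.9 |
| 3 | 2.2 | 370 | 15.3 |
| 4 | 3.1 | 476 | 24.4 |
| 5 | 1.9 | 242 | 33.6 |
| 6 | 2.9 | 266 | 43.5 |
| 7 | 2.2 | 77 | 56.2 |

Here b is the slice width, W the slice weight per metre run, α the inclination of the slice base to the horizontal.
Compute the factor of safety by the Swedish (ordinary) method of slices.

Ordinary method of slices: FS = Σ[c'·Δl_i + (W_i cosα_i)·tanφ'] / Σ W_i sinα_i, with Δl_i = b_i / cosα_i.
Slice 1: Δl = 2.1/cos0.8° = 2.100 m; N'_1 = 73·cos0.8° = 73.0; c'Δl = 6.72; W sinα = 1.0
Slice 2: Δl = 2.3/cos7.9° = 2.322 m; N'_2 = 238·cos7.9° = 235.7; c'Δl = 7.43; W sinα = 32.7
Slice 3: Δl = 2.2/cos15.3° = 2.281 m; N'_3 = 370·cos15.3° = 356.9; c'Δl = 7.30; W sinα = 97.6
Slice 4: Δl = 3.1/cos24.4° = 3.404 m; N'_4 = 476·cos24.4° = 433.5; c'Δl = 10.89; W sinα = 196.6
Slice 5: Δl = 1.9/cos33.6° = 2.281 m; N'_5 = 242·cos33.6° = 201.6; c'Δl = 7.30; W sinα = 133.9
Slice 6: Δl = 2.9/cos43.5° = 3.998 m; N'_6 = 266·cos43.5° = 192.9; c'Δl = 12.79; W sinα = 183.1
Slice 7: Δl = 2.2/cos56.2° = 3.955 m; N'_7 = 77·cos56.2° = 42.8; c'Δl = 12.66; W sinα = 64.0
Σc'Δl = 65.1 kN/m; ΣN' = 1536.5 kN/m; ΣW sinα = 709.0 kN/m
Resisting = 65.1 + 1536.5·tan27.0° = 65.1 + 782.9 = 848.0 kN/m
FS = 848.0 / 709.0 = 1.196

FS = 1.20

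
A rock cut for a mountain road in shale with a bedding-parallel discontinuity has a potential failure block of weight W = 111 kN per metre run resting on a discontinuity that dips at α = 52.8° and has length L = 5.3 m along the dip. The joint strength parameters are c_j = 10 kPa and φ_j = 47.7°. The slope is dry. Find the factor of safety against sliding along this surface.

FS = 1.43

Resolving the block weight along and normal to the plane and applying the Mohr–Coulomb strength on the joint:
N' = W cosα = 111·cos52.8° = 67.1 kN/m
Driving force T = W sinα = 111·sin52.8° = 88.4 kN/m
Resisting force R = c_j·L + N'·tanφ_j = 10·5.3 + 67.1·tan47.7° = 53.0 + 73.8 = 126.8 kN/m
FS = R / T = 126.8 / 88.4 = 1.434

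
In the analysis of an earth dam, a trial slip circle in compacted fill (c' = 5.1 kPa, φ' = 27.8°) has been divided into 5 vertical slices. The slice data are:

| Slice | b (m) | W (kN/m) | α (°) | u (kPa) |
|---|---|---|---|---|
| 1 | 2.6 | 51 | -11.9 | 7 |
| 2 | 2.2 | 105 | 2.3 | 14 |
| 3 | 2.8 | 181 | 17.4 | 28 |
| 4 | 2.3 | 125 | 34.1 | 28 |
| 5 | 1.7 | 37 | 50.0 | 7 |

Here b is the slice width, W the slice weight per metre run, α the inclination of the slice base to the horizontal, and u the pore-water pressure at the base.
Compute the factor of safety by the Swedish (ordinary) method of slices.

FS = 1.28

Ordinary method of slices: FS = Σ[c'·Δl_i + (W_i cosα_i − u_i·Δl_i)·tanφ'] / Σ W_i sinα_i, with Δl_i = b_i / cosα_i.
Slice 1: Δl = 2.6/cos(-11.9°) = 2.657 m; N'_1 = 51·cos(-11.9°) − 7·2.657 = 31.3; c'Δl = 13.55; W sinα = -10.5
Slice 2: Δl = 2.2/cos2.3° = 2.202 m; N'_2 = 105·cos2.3° − 14·2.202 = 74.1; c'Δl = 11.23; W sinα = 4.2
Slice 3: Δl = 2.8/cos17.4° = 2.934 m; N'_3 = 181·cos17.4° − 28·2.934 = 90.6; c'Δl = 14.96; W sinα = 54.1
Slice 4: Δl = 2.3/cos34.1° = 2.778 m; N'_4 = 125·cos34.1° − 28·2.778 = 25.7; c'Δl = 14.17; W sinα = 70.1
Slice 5: Δl = 1.7/cos50.0° = 2.645 m; N'_5 = 37·cos50.0° − 7·2.645 = 5.3; c'Δl = 13.49; W sinα = 28.3
Σc'Δl = 67.4 kN/m; ΣN' = 227.0 kN/m; ΣW sinα = 146.2 kN/m
Resisting = 67.4 + 227.0·tan27.8° = 67.4 + 119.7 = 187.1 kN/m
FS = 187.1 / 146.2 = 1.279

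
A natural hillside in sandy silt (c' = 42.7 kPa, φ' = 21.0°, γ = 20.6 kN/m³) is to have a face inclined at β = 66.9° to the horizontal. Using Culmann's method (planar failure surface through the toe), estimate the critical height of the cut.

Culmann's analysis gives the critical failure plane at α_cr = (β + φ')/2 = (66.9 + 21.0)/2 = 44.0°, and the critical height
H_c = (4c'/γ) · sinβ cosφ' / [1 − cos(β − φ')]
    = (4·42.7/20.6) · sin66.9°·cos21.0° / [1 − cos(45.9°)]
    = 8.291 · 0.9198·0.9336 / [1 − 0.6959]
    = 8.291 · 0.8587 / 0.3041
    = 23.41 m

H_c = 23.41 m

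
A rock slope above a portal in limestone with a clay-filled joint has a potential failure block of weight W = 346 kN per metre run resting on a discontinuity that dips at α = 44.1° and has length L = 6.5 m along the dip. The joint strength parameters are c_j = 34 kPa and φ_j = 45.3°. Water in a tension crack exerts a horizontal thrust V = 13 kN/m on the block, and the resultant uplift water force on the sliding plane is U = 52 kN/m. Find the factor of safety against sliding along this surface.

FS = 1.64

Resolving the block weight along and normal to the plane and applying the Mohr–Coulomb strength on the joint:
N' = W cosα − U − V sinα = 346·cos44.1° − 52 − 13·sin44.1° = 187.4 kN/m
Driving force T = W sinα + V cosα = 346·sin44.1° + 13·cos44.1° = 250.1 kN/m
Resisting force R = c_j·L + N'·tanφ_j = 34·6.5 + 187.4·tan45.3° = 221.0 + 189.4 = 410.4 kN/m
FS = R / T = 410.4 / 250.1 = 1.641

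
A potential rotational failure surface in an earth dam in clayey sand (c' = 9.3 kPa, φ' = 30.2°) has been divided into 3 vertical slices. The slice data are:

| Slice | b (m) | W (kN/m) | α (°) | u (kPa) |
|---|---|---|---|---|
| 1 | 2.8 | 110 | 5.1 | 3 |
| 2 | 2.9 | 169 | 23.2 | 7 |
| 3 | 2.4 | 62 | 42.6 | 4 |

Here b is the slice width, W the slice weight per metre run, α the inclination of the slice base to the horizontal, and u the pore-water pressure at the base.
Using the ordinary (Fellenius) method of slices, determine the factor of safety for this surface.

FS = 2.04

Ordinary method of slices: FS = Σ[c'·Δl_i + (W_i cosα_i − u_i·Δl_i)·tanφ'] / Σ W_i sinα_i, with Δl_i = b_i / cosα_i.
Slice 1: Δl = 2.8/cos5.1° = 2.811 m; N'_1 = 110·cos5.1° − 3·2.811 = 101.1; c'Δl = 26.14; W sinα = 9.8
Slice 2: Δl = 2.9/cos23.2° = 3.155 m; N'_2 = 169·cos23.2° − 7·3.155 = 133.2; c'Δl = 29.34; W sinα = 66.6
Slice 3: Δl = 2.4/cos42.6° = 3.260 m; N'_3 = 62·cos42.6° − 4·3.260 = 32.6; c'Δl = 30.32; W sinα = 42.0
Σc'Δl = 85.8 kN/m; ΣN' = 267.0 kN/m; ΣW sinα = 118.3 kN/m
Resisting = 85.8 + 267.0·tan30.2° = 85.8 + 155.4 = 241.2 kN/m
FS = 241.2 / 118.3 = 2.038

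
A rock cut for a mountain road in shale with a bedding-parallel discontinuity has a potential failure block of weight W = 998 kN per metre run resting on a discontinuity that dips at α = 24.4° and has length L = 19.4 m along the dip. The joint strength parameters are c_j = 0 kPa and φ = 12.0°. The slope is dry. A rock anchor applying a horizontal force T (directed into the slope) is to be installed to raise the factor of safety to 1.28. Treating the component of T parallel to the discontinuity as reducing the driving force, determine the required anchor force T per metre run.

Resolving forces along and normal to the sliding plane, with the horizontal anchor force T adding T·sinα to the effective normal force and T·cosα acting up the plane against the driving force:
FS = [c_jL + (W cosα + T sinα) tanφ] / [W sinα − T cosα]
Without the anchor: N' = 908.9 kN/m, driving T_d = 412.3 kN/m, resisting R = 0·19.4 + 908.9·tan12.0° = 193.2 kN/m, FS = 0.47.
Setting FS = 1.28 and solving for T:
1.28·(412.3 − T cos24.4°) = 193.2 + T sin24.4°·tan12.0°
T·(sin24.4°·tan12.0° + 1.28·cos24.4°) = 1.28·412.3 − 193.2
T·(0.4131·0.2126 + 1.28·0.9107) = 527.7 − 193.2 = 334.5
T·1.2535 = 334.5
T = 266.9 kN/m

T = 267 kN/m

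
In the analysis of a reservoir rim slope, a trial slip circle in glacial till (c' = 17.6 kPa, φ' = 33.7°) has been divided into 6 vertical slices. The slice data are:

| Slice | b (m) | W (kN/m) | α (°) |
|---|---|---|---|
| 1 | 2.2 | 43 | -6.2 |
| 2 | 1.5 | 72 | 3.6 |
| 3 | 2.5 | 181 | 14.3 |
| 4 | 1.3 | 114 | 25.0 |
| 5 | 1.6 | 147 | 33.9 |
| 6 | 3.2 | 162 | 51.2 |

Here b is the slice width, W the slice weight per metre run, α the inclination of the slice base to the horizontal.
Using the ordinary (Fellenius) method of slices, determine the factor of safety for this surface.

FS = 2.23

Ordinary method of slices: FS = Σ[c'·Δl_i + (W_i cosα_i)·tanφ'] / Σ W_i sinα_i, with Δl_i = b_i / cosα_i.
Slice 1: Δl = 2.2/cos(-6.2°) = 2.213 m; N'_1 = 43·cos(-6.2°) = 42.7; c'Δl = 38.95; W sinα = -4.6
Slice 2: Δl = 1.5/cos3.6° = 1.503 m; N'_2 = 72·cos3.6° = 71.9; c'Δl = 26.45; W sinα = 4.5
Slice 3: Δl = 2.5/cos14.3° = 2.580 m; N'_3 = 181·cos14.3° = 175.4; c'Δl = 45.41; W sinα = 44.7
Slice 4: Δl = 1.3/cos25.0° = 1.434 m; N'_4 = 114·cos25.0° = 103.3; c'Δl = 25.25; W sinα = 48.2
Slice 5: Δl = 1.6/cos33.9° = 1.928 m; N'_5 = 147·cos33.9° = 122.0; c'Δl = 33.93; W sinα = 82.0
Slice 6: Δl = 3.2/cos51.2° = 5.107 m; N'_6 = 162·cos51.2° = 101.5; c'Δl = 89.88; W sinα = 126.3
Σc'Δl = 259.9 kN/m; ΣN' = 616.8 kN/m; ΣW sinα = 301.0 kN/m
Resisting = 259.9 + 616.8·tan33.7° = 259.9 + 411.4 = 671.2 kN/m
FS = 671.2 / 301.0 = 2.230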